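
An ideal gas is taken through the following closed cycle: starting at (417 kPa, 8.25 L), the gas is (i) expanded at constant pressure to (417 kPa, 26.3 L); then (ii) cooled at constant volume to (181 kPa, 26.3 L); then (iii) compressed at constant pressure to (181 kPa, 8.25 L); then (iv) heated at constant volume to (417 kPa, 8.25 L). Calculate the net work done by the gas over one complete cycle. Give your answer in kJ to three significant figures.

W_net ≈ 4.26 kJ

Constant-volume legs do no work.
W(i) = (417)(26.3 − 8.25) = 7527 J; W(iii) = (181)(8.25 − 26.3) = -3267 J.
W_net = 7527 − 3267 = 4260 J (the clockwise enclosed area).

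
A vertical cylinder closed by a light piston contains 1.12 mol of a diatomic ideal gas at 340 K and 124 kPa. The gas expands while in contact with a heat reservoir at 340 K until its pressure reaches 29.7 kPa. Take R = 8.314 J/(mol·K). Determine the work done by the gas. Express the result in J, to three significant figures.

Isothermal process: W = nRT ln(V₂/V₁) = nRT ln(P₁/P₂).
W = (1.12)(8.314)(340) × ln(124/29.7)
  = 3166 × ln(4.175) = 3166 × 1.429
W_by_gas = 4525 J.

W ≈ 4520 J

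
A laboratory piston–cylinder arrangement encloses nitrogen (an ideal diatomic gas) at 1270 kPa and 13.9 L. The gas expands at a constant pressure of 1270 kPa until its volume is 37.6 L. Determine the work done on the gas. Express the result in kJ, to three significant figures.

W ≈ -30.1 kJ

Isobaric: W = P ΔV.
W = (1270 kPa)(37.6 − 13.9 L) = (1270)(23.7) = 30099 J.
Work on gas = −W_by = -30099 J.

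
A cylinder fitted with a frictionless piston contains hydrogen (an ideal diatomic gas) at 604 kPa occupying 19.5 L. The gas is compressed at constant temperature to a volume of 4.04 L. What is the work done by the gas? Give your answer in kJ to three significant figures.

Isothermal: W = nRT ln(V₂/V₁) = P₁V₁ ln(V₂/V₁).
P₁V₁ = (604 kPa)(19.5 L) = 11778 J.
W = 11778 × ln(4.04/19.5) = 11778 × -1.574
W_by_gas = -18541 J.

W ≈ -18.5 kJ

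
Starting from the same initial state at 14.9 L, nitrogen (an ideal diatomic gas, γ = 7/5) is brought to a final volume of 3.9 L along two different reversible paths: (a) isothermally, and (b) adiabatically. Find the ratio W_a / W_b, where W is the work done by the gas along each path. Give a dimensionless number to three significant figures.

W_a / W_b ≈ 0.756

Path (a) isothermal: W = P₁V₁ ln(V₂/V₁) → W_a/(P₁V₁) = -1.34.
Path (b) adiabatic: W = P₁V₁(1 − (V₁/V₂)^(γ−1))/(γ−1) → W_b/(P₁V₁) = -1.774.
W_a / W_b = -1.34 / -1.774 = 0.7558.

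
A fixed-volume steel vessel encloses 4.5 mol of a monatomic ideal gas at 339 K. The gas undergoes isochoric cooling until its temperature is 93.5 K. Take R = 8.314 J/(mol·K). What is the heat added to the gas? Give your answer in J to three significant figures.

Constant volume ⇒ W = 0, so Q = ΔU = nCᵥΔT with Cᵥ = 3R/2 = 12.47 J/(mol·K).
ΔU = (4.5)(12.47)(93.5 − 339) = -13777 J.

Q ≈ -13800 J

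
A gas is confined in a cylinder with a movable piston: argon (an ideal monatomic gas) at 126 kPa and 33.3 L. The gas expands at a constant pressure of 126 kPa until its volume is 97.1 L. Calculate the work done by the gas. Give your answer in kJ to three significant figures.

Isobaric: W = P ΔV.
W = (126 kPa)(97.1 − 33.3 L) = (126)(63.8) = 8039 J.

W ≈ 8.04 kJ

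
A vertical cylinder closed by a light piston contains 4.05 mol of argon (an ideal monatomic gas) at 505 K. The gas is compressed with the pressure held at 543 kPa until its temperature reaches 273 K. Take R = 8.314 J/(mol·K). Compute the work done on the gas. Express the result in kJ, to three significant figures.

Isobaric: W = P ΔV = nR ΔT.
W = (4.05)(8.314)(273 − 505) = -7812 J.
Work on gas = −W_by = 7812 J.

W ≈ 7.81 kJ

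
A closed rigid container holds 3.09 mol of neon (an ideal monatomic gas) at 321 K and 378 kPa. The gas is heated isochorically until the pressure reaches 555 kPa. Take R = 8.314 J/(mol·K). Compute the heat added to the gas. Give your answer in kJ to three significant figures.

Constant volume ⇒ W = 0, so Q = ΔU = nCᵥΔT with Cᵥ = 3R/2 = 12.47 J/(mol·K).
At constant V, T₂/T₁ = P₂/P₁ ⇒ ΔT = T₁(P₂/P₁ − 1) = 321·(555/378 − 1) = 150.3 K.
ΔU = (3.09)(12.47)(150.3) = 5792 J.

Q ≈ 5.79 kJ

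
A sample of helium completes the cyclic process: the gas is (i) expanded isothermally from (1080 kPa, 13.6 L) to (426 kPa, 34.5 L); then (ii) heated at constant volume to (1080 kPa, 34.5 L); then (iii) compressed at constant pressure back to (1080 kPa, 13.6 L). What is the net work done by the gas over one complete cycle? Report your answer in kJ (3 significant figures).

W_net ≈ -8.90 kJ

Leg (i): W = PᵢVᵢ ln(V_f/Vᵢ) = (14688) ln(34.5/13.6) = 13673 J.
Leg (ii): W = 0.
Leg (iii): W = PΔV = (1080)(13.6 − 34.5) = -22572 J.
W_net = 13673 − 22572 = -8899 J.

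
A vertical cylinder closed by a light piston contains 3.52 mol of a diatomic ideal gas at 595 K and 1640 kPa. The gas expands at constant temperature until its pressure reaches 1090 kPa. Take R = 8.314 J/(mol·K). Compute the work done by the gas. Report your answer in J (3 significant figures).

Isothermal process: W = nRT ln(V₂/V₁) = nRT ln(P₁/P₂).
W = (3.52)(8.314)(595) × ln(1640/1090)
  = 17413 × ln(1.505) = 17413 × 0.4085
W_by_gas = 7113 J.

W ≈ 7110 J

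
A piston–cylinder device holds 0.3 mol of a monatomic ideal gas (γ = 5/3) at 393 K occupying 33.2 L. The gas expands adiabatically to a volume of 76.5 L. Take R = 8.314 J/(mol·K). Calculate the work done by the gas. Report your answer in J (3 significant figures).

Adiabatic: TV^(γ−1) = const with γ = 5/3.
T₂ = T₁ (V₁/V₂)^(γ−1) = 393 × (33.2/76.5)^0.667 = 393 × 0.5732 = 225.3 K.
W_by = nCᵥ(T₁ − T₂) = (0.3)(12.47)(393 − 225.3) = 627.5 J.

W ≈ 628 J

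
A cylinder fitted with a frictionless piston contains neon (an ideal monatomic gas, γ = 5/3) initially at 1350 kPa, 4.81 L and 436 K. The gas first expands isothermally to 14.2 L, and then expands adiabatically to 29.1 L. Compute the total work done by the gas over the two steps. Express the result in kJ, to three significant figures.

W_total ≈ 10.7 kJ

Step 1 (isothermal): W = P₁V₁ ln(V₂/V₁) = (6493) ln(14.2/4.81) = 7030 J.
After step 1: P = 457.3 kPa, V = 14.2 L, T = 436 K.
Step 2 (adiabatic): W = (P₁V₁ − P₂V₂)/(γ−1) = (6493 − 4025)/0.667 = 3703 J.
W_total = 7030 + 3703 = 10733 J.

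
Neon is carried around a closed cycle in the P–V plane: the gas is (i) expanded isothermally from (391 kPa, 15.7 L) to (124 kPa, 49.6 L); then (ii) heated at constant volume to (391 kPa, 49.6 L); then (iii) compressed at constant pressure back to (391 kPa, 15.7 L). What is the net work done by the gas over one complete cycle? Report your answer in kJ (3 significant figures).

Leg (i): W = PᵢVᵢ ln(V_f/Vᵢ) = (6139) ln(49.6/15.7) = 7062 J.
Leg (ii): W = 0.
Leg (iii): W = PΔV = (391)(15.7 − 49.6) = -13255 J.
W_net = 7062 − 13255 = -6193 J.

W_net ≈ -6.19 kJ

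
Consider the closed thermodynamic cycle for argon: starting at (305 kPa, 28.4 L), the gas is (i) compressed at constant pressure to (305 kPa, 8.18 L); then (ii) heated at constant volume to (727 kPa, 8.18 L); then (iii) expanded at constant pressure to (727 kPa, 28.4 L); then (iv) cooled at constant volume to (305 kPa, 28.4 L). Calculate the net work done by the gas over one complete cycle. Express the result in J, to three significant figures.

Constant-volume legs do no work.
W(i) = (305)(8.18 − 28.4) = -6167 J; W(iii) = (727)(28.4 − 8.18) = 14700 J.
W_net = -6167 + 14700 = 8533 J (the clockwise enclosed area).

W_net ≈ 8530 J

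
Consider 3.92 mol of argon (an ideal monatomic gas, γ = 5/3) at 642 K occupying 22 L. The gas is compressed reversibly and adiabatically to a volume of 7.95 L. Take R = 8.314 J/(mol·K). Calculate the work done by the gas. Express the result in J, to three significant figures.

W ≈ -30500 J

Adiabatic: TV^(γ−1) = const with γ = 5/3.
T₂ = T₁ (V₁/V₂)^(γ−1) = 642 × (22/7.95)^0.667 = 642 × 1.971 = 1265 K.
W_by = nCᵥ(T₁ − T₂) = (3.92)(12.47)(642 − 1265) = -30477 J.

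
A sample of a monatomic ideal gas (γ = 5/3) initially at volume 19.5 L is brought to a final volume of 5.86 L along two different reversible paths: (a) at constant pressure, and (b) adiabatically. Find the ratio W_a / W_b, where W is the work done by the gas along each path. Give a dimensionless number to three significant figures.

W_a / W_b ≈ 0.379

Path (a) isobaric: W = P₁(V₂ − V₁) → W_a/(P₁V₁) = -0.6995.
Path (b) adiabatic: W = P₁V₁(1 − (V₁/V₂)^(γ−1))/(γ−1) → W_b/(P₁V₁) = -1.843.
W_a / W_b = -0.6995 / -1.843 = 0.3795.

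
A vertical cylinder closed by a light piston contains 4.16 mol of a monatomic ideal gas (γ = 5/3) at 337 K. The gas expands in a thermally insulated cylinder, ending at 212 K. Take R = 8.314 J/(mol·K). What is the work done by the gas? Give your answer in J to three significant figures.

W ≈ 6480 J

Adiabatic ⇒ Q = 0, so W_by = −ΔU = nCᵥ(T₁ − T₂).
Cᵥ = 3R/2 = 12.47 J/(mol·K).
W = (4.16)(12.47)(337 − 212) = 6485 J.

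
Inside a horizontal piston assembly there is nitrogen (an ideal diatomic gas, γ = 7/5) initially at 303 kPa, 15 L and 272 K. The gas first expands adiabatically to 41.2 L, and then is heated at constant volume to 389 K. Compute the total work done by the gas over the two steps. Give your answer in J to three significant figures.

Step 1 (adiabatic): W = (P₁V₁ − P₂V₂)/(γ−1) = (4545 − 3034)/0.4 = 3778 J.
Step 2 (isochoric): W = 0 (constant volume).
W_total = 3778 + 0 = 3778 J.

W_total ≈ 3780 J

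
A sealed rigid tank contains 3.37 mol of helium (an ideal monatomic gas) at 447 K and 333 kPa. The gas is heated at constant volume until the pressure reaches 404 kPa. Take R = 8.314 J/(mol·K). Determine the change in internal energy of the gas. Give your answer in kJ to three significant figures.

ΔU ≈ 4.01 kJ

Constant volume ⇒ W = 0, so Q = ΔU = nCᵥΔT with Cᵥ = 3R/2 = 12.47 J/(mol·K).
At constant V, T₂/T₁ = P₂/P₁ ⇒ ΔT = T₁(P₂/P₁ − 1) = 447·(404/333 − 1) = 95.31 K.
ΔU = (3.37)(12.47)(95.31) = 4005 J.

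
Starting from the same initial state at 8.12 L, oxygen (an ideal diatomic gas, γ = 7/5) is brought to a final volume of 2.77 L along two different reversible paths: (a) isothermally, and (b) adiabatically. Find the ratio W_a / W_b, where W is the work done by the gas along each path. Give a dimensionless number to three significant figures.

Path (a) isothermal: W = P₁V₁ ln(V₂/V₁) → W_a/(P₁V₁) = -1.075.
Path (b) adiabatic: W = P₁V₁(1 − (V₁/V₂)^(γ−1))/(γ−1) → W_b/(P₁V₁) = -1.344.
W_a / W_b = -1.075 / -1.344 = 0.8003.

W_a / W_b ≈ 0.800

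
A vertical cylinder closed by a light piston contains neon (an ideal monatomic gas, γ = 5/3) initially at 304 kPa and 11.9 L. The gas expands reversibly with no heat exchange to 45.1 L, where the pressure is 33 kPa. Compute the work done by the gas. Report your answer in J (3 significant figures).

W ≈ 3190 J

Adiabatic: W = (P₁V₁ − P₂V₂)/(γ − 1) with γ = 5/3.
P₁V₁ = 3618 J, P₂V₂ = 1488 J.
W = (3618 − 1488) / 0.6667 = 3194 J.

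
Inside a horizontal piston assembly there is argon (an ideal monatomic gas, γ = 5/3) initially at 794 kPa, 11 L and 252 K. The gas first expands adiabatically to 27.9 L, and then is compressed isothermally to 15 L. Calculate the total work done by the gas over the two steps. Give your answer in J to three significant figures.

W_total ≈ 3140 J

Step 1 (adiabatic): W = (P₁V₁ − P₂V₂)/(γ−1) = (8734 − 4696)/0.667 = 6057 J.
After step 1: P = 168.3 kPa, V = 27.9 L, T = 135.5 K.
Step 2 (isothermal): W = P₁V₁ ln(V₂/V₁) = (4696) ln(15/27.9) = -2914 J.
W_total = 6057 − 2914 = 3143 J.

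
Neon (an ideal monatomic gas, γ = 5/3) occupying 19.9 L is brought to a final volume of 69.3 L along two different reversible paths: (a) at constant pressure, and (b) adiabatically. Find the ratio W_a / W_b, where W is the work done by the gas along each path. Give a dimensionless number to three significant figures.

Path (a) isobaric: W = P₁(V₂ − V₁) → W_a/(P₁V₁) = 2.482.
Path (b) adiabatic: W = P₁V₁(1 − (V₁/V₂)^(γ−1))/(γ−1) → W_b/(P₁V₁) = 0.8471.
W_a / W_b = 2.482 / 0.8471 = 2.93.

W_a / W_b ≈ 2.93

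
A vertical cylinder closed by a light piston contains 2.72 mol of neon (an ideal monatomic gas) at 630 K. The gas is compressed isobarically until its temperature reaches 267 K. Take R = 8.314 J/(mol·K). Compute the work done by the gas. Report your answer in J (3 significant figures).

W ≈ -8210 J

Isobaric: W = P ΔV = nR ΔT.
W = (2.72)(8.314)(267 − 630) = -8209 J.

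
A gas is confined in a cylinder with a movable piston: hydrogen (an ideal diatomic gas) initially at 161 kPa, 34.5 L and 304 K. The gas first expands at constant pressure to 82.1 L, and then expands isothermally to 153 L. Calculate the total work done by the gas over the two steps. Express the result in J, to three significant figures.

W_total ≈ 15900 J

Step 1 (isobaric): W = PΔV = (161 kPa)(82.1 − 34.5 L) = 7664 J.
After step 1: P = 161 kPa, V = 82.1 L, T = 723.4 K.
Step 2 (isothermal): W = P₁V₁ ln(V₂/V₁) = (13218) ln(153/82.1) = 8228 J.
W_total = 7664 + 8228 = 15892 J.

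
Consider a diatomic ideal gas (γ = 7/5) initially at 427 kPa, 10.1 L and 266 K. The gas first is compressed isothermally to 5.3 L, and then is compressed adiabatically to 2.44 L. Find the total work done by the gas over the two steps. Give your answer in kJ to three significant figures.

Step 1 (isothermal): W = P₁V₁ ln(V₂/V₁) = (4313) ln(5.3/10.1) = -2781 J.
After step 1: P = 813.7 kPa, V = 5.3 L, T = 266 K.
Step 2 (adiabatic): W = (P₁V₁ − P₂V₂)/(γ−1) = (4313 − 5882)/0.4 = -3923 J.
W_total = -2781 − 3923 = -6703 J.

W_total ≈ -6.70 kJ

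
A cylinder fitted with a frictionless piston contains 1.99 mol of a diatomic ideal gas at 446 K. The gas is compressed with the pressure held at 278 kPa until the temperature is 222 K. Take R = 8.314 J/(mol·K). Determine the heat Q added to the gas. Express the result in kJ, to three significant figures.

Q ≈ -13.0 kJ

Isobaric: W = nRΔT = (1.99)(8.314)(-224) = -3706 J.
ΔU = nCᵥΔT with Cᵥ = 5R/2: ΔU = (1.99)(20.79)(-224) = -9265 J.
Q = ΔU + W = -9265 − 3706 = -12971 J.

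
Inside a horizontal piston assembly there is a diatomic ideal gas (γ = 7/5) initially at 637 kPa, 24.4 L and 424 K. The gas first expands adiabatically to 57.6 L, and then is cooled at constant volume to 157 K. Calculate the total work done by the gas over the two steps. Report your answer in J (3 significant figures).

W_total ≈ 11300 J

Step 1 (adiabatic): W = (P₁V₁ − P₂V₂)/(γ−1) = (15543 − 11023)/0.4 = 11298 J.
Step 2 (isochoric): W = 0 (constant volume).
W_total = 11298 + 0 = 11298 J.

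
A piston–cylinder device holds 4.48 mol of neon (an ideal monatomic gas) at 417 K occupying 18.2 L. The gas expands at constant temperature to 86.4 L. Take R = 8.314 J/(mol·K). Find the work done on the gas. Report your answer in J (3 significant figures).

W ≈ -24200 J

Isothermal: W = nRT ln(V₂/V₁).
W = (4.48)(8.314)(417) × ln(86.4/18.2)
  = 15532 × 1.558
W_by_gas = 24192 J; work on gas = −W_by = -24192 J.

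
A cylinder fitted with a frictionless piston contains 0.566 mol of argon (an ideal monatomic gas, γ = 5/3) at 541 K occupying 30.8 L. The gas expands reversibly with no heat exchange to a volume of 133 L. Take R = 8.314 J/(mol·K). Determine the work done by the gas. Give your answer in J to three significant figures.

Adiabatic: TV^(γ−1) = const with γ = 5/3.
T₂ = T₁ (V₁/V₂)^(γ−1) = 541 × (30.8/133)^0.667 = 541 × 0.3771 = 204 K.
W_by = nCᵥ(T₁ − T₂) = (0.566)(12.47)(541 − 204) = 2379 J.

W ≈ 2380 J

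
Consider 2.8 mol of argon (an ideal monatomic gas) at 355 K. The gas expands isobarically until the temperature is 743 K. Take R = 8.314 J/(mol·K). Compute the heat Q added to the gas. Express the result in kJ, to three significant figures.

Isobaric: W = nRΔT = (2.8)(8.314)(388) = 9032 J.
ΔU = nCᵥΔT with Cᵥ = 3R/2: ΔU = (2.8)(12.47)(388) = 13548 J.
Q = ΔU + W = 13548 + 9032 = 22581 J.

Q ≈ 22.6 kJ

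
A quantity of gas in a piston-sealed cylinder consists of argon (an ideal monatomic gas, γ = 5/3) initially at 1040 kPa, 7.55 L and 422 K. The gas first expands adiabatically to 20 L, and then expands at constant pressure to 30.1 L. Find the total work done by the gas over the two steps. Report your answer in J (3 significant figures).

W_total ≈ 7700 J

Step 1 (adiabatic): W = (P₁V₁ − P₂V₂)/(γ−1) = (7852 − 4101)/0.667 = 5626 J.
After step 1: P = 205.1 kPa, V = 20 L, T = 220.4 K.
Step 2 (isobaric): W = PΔV = (205.1 kPa)(30.1 − 20 L) = 2071 J.
W_total = 5626 + 2071 = 7697 J.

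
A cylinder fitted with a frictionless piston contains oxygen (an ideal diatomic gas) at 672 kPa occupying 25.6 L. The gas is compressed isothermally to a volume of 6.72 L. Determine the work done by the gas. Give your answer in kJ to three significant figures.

W ≈ -23.0 kJ

Isothermal: W = nRT ln(V₂/V₁) = P₁V₁ ln(V₂/V₁).
P₁V₁ = (672 kPa)(25.6 L) = 17203 J.
W = 17203 × ln(6.72/25.6) = 17203 × -1.338
W_by_gas = -23009 J.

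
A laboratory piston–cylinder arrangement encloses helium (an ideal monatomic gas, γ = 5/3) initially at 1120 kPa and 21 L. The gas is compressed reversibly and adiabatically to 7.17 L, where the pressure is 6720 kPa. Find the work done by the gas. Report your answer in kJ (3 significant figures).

W ≈ -37.0 kJ

Adiabatic: W = (P₁V₁ − P₂V₂)/(γ − 1) with γ = 5/3.
P₁V₁ = 23520 J, P₂V₂ = 48182 J.
W = (23520 − 48182) / 0.6667 = -36994 J.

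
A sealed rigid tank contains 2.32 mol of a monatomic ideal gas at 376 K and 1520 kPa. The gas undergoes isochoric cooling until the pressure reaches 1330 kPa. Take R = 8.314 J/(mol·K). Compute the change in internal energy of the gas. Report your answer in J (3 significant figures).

Constant volume ⇒ W = 0, so Q = ΔU = nCᵥΔT with Cᵥ = 3R/2 = 12.47 J/(mol·K).
At constant V, T₂/T₁ = P₂/P₁ ⇒ ΔT = T₁(P₂/P₁ − 1) = 376·(1330/1520 − 1) = -47 K.
ΔU = (2.32)(12.47)(-47) = -1360 J.

ΔU ≈ -1360 J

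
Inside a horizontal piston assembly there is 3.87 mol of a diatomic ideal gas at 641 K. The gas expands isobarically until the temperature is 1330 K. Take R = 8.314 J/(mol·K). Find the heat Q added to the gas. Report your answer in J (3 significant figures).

Isobaric: W = nRΔT = (3.87)(8.314)(689) = 22169 J.
ΔU = nCᵥΔT with Cᵥ = 5R/2: ΔU = (3.87)(20.79)(689) = 55422 J.
Q = ΔU + W = 55422 + 22169 = 77590 J.

Q ≈ 77600 J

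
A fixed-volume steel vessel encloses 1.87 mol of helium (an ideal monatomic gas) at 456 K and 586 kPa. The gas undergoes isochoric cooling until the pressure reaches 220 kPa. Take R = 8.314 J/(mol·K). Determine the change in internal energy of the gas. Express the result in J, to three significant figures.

ΔU ≈ -6640 J

Constant volume ⇒ W = 0, so Q = ΔU = nCᵥΔT with Cᵥ = 3R/2 = 12.47 J/(mol·K).
At constant V, T₂/T₁ = P₂/P₁ ⇒ ΔT = T₁(P₂/P₁ − 1) = 456·(220/586 − 1) = -284.8 K.
ΔU = (1.87)(12.47)(-284.8) = -6642 J.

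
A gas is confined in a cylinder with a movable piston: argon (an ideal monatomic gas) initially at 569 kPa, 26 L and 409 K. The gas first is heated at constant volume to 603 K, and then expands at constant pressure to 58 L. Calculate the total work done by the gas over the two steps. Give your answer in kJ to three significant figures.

W_total ≈ 26.8 kJ

Step 1 (isochoric): W = 0 (constant volume).
After step 1: P = 838.9 kPa (V unchanged).
Step 2 (isobaric): W = PΔV = (838.9 kPa)(58 − 26 L) = 26845 J.
W_total = 0 + 26845 = 26845 J.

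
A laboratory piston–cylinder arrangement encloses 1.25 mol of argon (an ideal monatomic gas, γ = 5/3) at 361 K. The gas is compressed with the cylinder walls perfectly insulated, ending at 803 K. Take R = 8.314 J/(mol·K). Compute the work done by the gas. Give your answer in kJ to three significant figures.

Adiabatic ⇒ Q = 0, so W_by = −ΔU = nCᵥ(T₁ − T₂).
Cᵥ = 3R/2 = 12.47 J/(mol·K).
W = (1.25)(12.47)(361 − 803) = -6890 J.

W ≈ -6.89 kJ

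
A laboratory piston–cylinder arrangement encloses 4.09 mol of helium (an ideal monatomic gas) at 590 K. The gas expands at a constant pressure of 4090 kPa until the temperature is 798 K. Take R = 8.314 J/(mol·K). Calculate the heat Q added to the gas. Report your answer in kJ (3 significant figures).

Isobaric: W = nRΔT = (4.09)(8.314)(208) = 7073 J.
ΔU = nCᵥΔT with Cᵥ = 3R/2: ΔU = (4.09)(12.47)(208) = 10609 J.
Q = ΔU + W = 10609 + 7073 = 17682 J.

Q ≈ 17.7 kJ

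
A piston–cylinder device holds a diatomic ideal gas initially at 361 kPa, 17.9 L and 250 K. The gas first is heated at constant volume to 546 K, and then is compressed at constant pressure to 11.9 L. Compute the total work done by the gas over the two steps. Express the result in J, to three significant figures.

Step 1 (isochoric): W = 0 (constant volume).
After step 1: P = 788.4 kPa (V unchanged).
Step 2 (isobaric): W = PΔV = (788.4 kPa)(11.9 − 17.9 L) = -4731 J.
W_total = 0 − 4731 = -4731 J.

W_total ≈ -4730 J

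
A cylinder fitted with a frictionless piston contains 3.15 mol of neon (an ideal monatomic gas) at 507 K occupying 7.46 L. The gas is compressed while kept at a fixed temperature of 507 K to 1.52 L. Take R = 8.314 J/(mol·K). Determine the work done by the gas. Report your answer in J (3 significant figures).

Isothermal: W = nRT ln(V₂/V₁).
W = (3.15)(8.314)(507) × ln(1.52/7.46)
  = 13278 × -1.591
W_by_gas = -21123 J.

W ≈ -21100 J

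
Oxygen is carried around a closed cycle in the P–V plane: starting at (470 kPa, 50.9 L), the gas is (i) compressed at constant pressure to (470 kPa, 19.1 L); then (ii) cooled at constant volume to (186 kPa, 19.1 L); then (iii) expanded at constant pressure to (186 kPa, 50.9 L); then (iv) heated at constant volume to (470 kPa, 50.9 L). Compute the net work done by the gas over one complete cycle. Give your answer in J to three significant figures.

Constant-volume legs do no work.
W(i) = (470)(19.1 − 50.9) = -14946 J; W(iii) = (186)(50.9 − 19.1) = 5915 J.
W_net = -14946 + 5915 = -9031 J (the counter-clockwise enclosed area).

W_net ≈ -9030 J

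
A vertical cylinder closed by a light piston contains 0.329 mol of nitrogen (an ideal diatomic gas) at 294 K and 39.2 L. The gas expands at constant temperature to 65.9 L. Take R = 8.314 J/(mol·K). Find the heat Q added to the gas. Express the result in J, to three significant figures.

Q ≈ 418 J

Isothermal ⇒ ΔU = 0, so Q = W = nRT ln(V₂/V₁).
Q = (0.329)(8.314)(294) ln(65.9/39.2) = 804.2 × 0.5195 = 417.7 J.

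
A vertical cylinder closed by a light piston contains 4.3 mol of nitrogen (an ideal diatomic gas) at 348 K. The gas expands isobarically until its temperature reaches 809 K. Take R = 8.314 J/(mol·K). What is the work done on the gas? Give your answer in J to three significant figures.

Isobaric: W = P ΔV = nR ΔT.
W = (4.3)(8.314)(809 − 348) = 16481 J.
Work on gas = −W_by = -16481 J.

W ≈ -16500 J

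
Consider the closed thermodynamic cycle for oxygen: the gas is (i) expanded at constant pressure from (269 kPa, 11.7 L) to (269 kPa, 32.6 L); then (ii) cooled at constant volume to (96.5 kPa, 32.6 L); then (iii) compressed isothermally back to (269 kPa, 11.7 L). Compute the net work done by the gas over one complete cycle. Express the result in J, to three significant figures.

W_net ≈ 2400 J

Leg (i): W = PΔV = (269)(32.6 − 11.7) = 5622 J.
Leg (ii): W = 0.
Leg (iii): W = PᵢVᵢ ln(V_f/Vᵢ) = (3146) ln(11.7/32.6) = -3224 J.
W_net = 5622 − 3224 = 2398 J.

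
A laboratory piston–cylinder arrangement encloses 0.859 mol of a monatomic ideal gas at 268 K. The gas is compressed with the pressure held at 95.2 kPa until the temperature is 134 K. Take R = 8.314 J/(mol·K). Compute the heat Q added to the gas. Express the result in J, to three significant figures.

Isobaric: W = nRΔT = (0.859)(8.314)(-134) = -957 J.
ΔU = nCᵥΔT with Cᵥ = 3R/2: ΔU = (0.859)(12.47)(-134) = -1435 J.
Q = ΔU + W = -1435 − 957 = -2392 J.

Q ≈ -2390 J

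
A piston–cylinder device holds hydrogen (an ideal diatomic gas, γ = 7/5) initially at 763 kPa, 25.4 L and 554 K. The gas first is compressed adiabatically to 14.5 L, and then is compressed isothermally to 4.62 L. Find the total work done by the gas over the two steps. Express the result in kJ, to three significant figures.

Step 1 (adiabatic): W = (P₁V₁ − P₂V₂)/(γ−1) = (19380 − 24252)/0.4 = -12179 J.
After step 1: P = 1673 kPa, V = 14.5 L, T = 693.3 K.
Step 2 (isothermal): W = P₁V₁ ln(V₂/V₁) = (24252) ln(4.62/14.5) = -27738 J.
W_total = -12179 − 27738 = -39917 J.

W_total ≈ -39.9 kJ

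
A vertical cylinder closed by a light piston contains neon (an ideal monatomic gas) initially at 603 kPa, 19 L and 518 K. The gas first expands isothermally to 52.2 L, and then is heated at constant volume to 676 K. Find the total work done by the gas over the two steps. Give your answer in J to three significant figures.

W_total ≈ 11600 J

Step 1 (isothermal): W = P₁V₁ ln(V₂/V₁) = (11457) ln(52.2/19) = 11579 J.
Step 2 (isochoric): W = 0 (constant volume).
W_total = 11579 + 0 = 11579 J.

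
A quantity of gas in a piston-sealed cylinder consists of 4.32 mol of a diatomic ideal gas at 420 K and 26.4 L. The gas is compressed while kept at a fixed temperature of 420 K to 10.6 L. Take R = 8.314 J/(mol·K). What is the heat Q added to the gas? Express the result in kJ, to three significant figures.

Q ≈ -13.8 kJ

Isothermal ⇒ ΔU = 0, so Q = W = nRT ln(V₂/V₁).
Q = (4.32)(8.314)(420) ln(10.6/26.4) = 15085 × -0.9125 = -13765 J.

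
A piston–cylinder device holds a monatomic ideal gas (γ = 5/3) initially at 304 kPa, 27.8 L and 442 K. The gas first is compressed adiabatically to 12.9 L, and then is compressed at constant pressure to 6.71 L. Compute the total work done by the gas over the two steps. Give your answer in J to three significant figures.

Step 1 (adiabatic): W = (P₁V₁ − P₂V₂)/(γ−1) = (8451 − 14100)/0.667 = -8473 J.
After step 1: P = 1093 kPa, V = 12.9 L, T = 737.4 K.
Step 2 (isobaric): W = PΔV = (1093 kPa)(6.71 − 12.9 L) = -6766 J.
W_total = -8473 − 6766 = -15239 J.

W_total ≈ -15200 J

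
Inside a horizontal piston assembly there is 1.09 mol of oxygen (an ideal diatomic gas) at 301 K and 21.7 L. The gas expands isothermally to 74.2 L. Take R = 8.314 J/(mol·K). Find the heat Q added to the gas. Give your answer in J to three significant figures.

Q ≈ 3350 J

Isothermal ⇒ ΔU = 0, so Q = W = nRT ln(V₂/V₁).
Q = (1.09)(8.314)(301) ln(74.2/21.7) = 2728 × 1.229 = 3354 J.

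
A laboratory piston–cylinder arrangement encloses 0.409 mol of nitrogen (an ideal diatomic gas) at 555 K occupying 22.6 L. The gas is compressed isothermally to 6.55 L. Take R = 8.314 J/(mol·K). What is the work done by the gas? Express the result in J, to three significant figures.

W ≈ -2340 J

Isothermal: W = nRT ln(V₂/V₁).
W = (0.409)(8.314)(555) × ln(6.55/22.6)
  = 1887 × -1.238
W_by_gas = -2337 J.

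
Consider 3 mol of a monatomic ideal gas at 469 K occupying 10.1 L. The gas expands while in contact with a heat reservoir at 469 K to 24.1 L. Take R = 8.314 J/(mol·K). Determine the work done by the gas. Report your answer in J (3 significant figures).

Isothermal: W = nRT ln(V₂/V₁).
W = (3)(8.314)(469) × ln(24.1/10.1)
  = 11698 × 0.8697
W_by_gas = 10173 J.

W ≈ 10200 J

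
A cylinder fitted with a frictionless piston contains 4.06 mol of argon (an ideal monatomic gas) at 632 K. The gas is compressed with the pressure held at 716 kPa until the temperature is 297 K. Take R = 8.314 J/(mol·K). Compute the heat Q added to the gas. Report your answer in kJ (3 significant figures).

Isobaric: W = nRΔT = (4.06)(8.314)(-335) = -11308 J.
ΔU = nCᵥΔT with Cᵥ = 3R/2: ΔU = (4.06)(12.47)(-335) = -16962 J.
Q = ΔU + W = -16962 − 11308 = -28270 J.

Q ≈ -28.3 kJ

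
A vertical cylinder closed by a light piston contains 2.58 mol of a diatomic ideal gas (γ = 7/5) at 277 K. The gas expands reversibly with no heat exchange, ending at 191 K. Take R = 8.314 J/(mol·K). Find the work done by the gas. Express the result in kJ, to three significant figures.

Adiabatic ⇒ Q = 0, so W_by = −ΔU = nCᵥ(T₁ − T₂).
Cᵥ = 5R/2 = 20.79 J/(mol·K).
W = (2.58)(20.79)(277 − 191) = 4612 J.

W ≈ 4.61 kJ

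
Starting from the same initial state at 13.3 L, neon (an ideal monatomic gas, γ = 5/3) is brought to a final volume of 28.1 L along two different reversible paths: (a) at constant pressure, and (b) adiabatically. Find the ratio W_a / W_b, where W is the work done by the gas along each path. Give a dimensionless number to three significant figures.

W_a / W_b ≈ 1.89

Path (a) isobaric: W = P₁(V₂ − V₁) → W_a/(P₁V₁) = 1.113.
Path (b) adiabatic: W = P₁V₁(1 − (V₁/V₂)^(γ−1))/(γ−1) → W_b/(P₁V₁) = 0.589.
W_a / W_b = 1.113 / 0.589 = 1.889.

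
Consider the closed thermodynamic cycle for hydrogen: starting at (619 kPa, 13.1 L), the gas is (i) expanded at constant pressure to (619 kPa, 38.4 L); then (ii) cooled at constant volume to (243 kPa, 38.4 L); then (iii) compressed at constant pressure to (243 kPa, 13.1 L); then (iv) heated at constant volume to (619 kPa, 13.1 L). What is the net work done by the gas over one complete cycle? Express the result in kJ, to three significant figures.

W_net ≈ 9.51 kJ

Constant-volume legs do no work.
W(i) = (619)(38.4 − 13.1) = 15661 J; W(iii) = (243)(13.1 − 38.4) = -6148 J.
W_net = 15661 − 6148 = 9513 J (the clockwise enclosed area).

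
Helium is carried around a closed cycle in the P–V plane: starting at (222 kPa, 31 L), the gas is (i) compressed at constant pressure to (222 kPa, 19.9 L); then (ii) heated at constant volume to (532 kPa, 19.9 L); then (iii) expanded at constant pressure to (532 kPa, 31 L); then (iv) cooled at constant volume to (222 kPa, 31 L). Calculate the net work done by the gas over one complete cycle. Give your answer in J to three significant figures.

Constant-volume legs do no work.
W(i) = (222)(19.9 − 31) = -2464 J; W(iii) = (532)(31 − 19.9) = 5905 J.
W_net = -2464 + 5905 = 3441 J (the clockwise enclosed area).

W_net ≈ 3440 J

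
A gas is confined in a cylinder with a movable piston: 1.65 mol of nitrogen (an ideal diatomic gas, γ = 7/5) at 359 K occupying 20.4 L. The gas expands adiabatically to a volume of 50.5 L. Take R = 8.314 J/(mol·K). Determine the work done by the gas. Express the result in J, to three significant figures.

Adiabatic: TV^(γ−1) = const with γ = 7/5.
T₂ = T₁ (V₁/V₂)^(γ−1) = 359 × (20.4/50.5)^0.4 = 359 × 0.6959 = 249.8 K.
W_by = nCᵥ(T₁ − T₂) = (1.65)(20.79)(359 − 249.8) = 3744 J.

W ≈ 3740 J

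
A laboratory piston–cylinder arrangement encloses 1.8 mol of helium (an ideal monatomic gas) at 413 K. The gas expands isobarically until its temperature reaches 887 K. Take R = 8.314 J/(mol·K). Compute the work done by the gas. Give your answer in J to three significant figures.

W ≈ 7090 J

Isobaric: W = P ΔV = nR ΔT.
W = (1.8)(8.314)(887 − 413) = 7094 J.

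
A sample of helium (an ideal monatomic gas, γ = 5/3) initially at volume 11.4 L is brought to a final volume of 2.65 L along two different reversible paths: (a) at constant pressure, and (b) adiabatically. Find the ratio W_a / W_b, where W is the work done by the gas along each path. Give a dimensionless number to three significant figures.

W_a / W_b ≈ 0.311

Path (a) isobaric: W = P₁(V₂ − V₁) → W_a/(P₁V₁) = -0.7675.
Path (b) adiabatic: W = P₁V₁(1 − (V₁/V₂)^(γ−1))/(γ−1) → W_b/(P₁V₁) = -2.468.
W_a / W_b = -0.7675 / -2.468 = 0.311.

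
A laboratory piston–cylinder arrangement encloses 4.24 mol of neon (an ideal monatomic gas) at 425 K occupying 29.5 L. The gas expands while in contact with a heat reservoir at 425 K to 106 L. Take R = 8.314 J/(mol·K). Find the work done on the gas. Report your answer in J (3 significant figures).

W ≈ -19200 J

Isothermal: W = nRT ln(V₂/V₁).
W = (4.24)(8.314)(425) × ln(106/29.5)
  = 14982 × 1.279
W_by_gas = 19162 J; work on gas = −W_by = -19162 J.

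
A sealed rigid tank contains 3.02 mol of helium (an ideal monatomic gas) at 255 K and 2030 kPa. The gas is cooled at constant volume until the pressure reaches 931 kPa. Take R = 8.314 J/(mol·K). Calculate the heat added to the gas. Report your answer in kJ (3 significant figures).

Constant volume ⇒ W = 0, so Q = ΔU = nCᵥΔT with Cᵥ = 3R/2 = 12.47 J/(mol·K).
At constant V, T₂/T₁ = P₂/P₁ ⇒ ΔT = T₁(P₂/P₁ − 1) = 255·(931/2030 − 1) = -138.1 K.
ΔU = (3.02)(12.47)(-138.1) = -5199 J.

Q ≈ -5.20 kJ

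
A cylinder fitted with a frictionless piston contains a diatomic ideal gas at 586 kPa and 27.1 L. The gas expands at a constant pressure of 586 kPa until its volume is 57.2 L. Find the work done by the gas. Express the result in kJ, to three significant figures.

W ≈ 17.6 kJ

Isobaric: W = P ΔV.
W = (586 kPa)(57.2 − 27.1 L) = (586)(30.1) = 17639 J.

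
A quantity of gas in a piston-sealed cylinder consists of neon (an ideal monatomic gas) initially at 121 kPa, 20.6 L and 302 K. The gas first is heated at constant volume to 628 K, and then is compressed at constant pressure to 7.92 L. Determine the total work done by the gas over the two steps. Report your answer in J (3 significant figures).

W_total ≈ -3190 J

Step 1 (isochoric): W = 0 (constant volume).
After step 1: P = 251.6 kPa (V unchanged).
Step 2 (isobaric): W = PΔV = (251.6 kPa)(7.92 − 20.6 L) = -3190 J.
W_total = 0 − 3190 = -3190 J.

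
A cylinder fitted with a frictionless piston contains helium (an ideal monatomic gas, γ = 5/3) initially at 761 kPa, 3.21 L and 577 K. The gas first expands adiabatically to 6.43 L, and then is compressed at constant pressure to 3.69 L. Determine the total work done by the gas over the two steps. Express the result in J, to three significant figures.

W_total ≈ 703 J

Step 1 (adiabatic): W = (P₁V₁ − P₂V₂)/(γ−1) = (2443 − 1537)/0.667 = 1358 J.
After step 1: P = 239.1 kPa, V = 6.43 L, T = 363.1 K.
Step 2 (isobaric): W = PΔV = (239.1 kPa)(3.69 − 6.43 L) = -655.1 J.
W_total = 1358 − 655.1 = 703.2 J.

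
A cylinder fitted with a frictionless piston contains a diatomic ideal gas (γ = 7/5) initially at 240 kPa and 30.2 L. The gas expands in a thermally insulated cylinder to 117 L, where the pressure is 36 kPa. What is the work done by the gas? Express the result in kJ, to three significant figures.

Adiabatic: W = (P₁V₁ − P₂V₂)/(γ − 1) with γ = 7/5.
P₁V₁ = 7248 J, P₂V₂ = 4212 J.
W = (7248 − 4212) / 0.4 = 7590 J.

W ≈ 7.59 kJ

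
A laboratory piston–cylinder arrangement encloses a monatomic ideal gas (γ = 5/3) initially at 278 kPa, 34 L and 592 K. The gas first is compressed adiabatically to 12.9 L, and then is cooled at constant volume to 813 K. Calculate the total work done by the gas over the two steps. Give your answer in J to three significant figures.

W_total ≈ -12900 J

Step 1 (adiabatic): W = (P₁V₁ − P₂V₂)/(γ−1) = (9452 − 18035)/0.667 = -12875 J.
Step 2 (isochoric): W = 0 (constant volume).
W_total = -12875 + 0 = -12875 J.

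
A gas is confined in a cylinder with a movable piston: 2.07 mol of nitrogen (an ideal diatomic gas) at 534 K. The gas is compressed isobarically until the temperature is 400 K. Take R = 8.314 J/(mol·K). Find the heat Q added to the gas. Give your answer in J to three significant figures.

Isobaric: W = nRΔT = (2.07)(8.314)(-134) = -2306 J.
ΔU = nCᵥΔT with Cᵥ = 5R/2: ΔU = (2.07)(20.79)(-134) = -5765 J.
Q = ΔU + W = -5765 − 2306 = -8071 J.

Q ≈ -8070 J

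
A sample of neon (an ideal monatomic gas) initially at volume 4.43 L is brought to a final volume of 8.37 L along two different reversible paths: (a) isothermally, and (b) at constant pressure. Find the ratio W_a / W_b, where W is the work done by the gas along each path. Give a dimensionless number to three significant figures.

W_a / W_b ≈ 0.715

Path (a) isothermal: W = P₁V₁ ln(V₂/V₁) → W_a/(P₁V₁) = 0.6363.
Path (b) isobaric: W = P₁(V₂ − V₁) → W_b/(P₁V₁) = 0.8894.
W_a / W_b = 0.6363 / 0.8894 = 0.7154.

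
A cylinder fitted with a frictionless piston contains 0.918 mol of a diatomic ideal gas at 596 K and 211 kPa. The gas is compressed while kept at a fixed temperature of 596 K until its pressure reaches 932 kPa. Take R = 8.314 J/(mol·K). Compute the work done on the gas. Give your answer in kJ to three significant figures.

W ≈ 6.76 kJ

Isothermal process: W = nRT ln(V₂/V₁) = nRT ln(P₁/P₂).
W = (0.918)(8.314)(596) × ln(211/932)
  = 4549 × ln(0.2264) = 4549 × -1.485
W_by_gas = -6757 J; work on gas = −W_by = 6757 J.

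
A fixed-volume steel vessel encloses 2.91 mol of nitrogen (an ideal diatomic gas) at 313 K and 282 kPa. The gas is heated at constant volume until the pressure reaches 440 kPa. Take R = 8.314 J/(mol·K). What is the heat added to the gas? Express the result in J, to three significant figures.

Q ≈ 10600 J

Constant volume ⇒ W = 0, so Q = ΔU = nCᵥΔT with Cᵥ = 5R/2 = 20.79 J/(mol·K).
At constant V, T₂/T₁ = P₂/P₁ ⇒ ΔT = T₁(P₂/P₁ − 1) = 313·(440/282 − 1) = 175.4 K.
ΔU = (2.91)(20.79)(175.4) = 10607 J.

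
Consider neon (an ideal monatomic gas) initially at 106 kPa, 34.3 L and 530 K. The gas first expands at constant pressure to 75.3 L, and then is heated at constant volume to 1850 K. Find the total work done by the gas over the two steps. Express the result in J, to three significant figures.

Step 1 (isobaric): W = PΔV = (106 kPa)(75.3 − 34.3 L) = 4346 J.
Step 2 (isochoric): W = 0 (constant volume).
W_total = 4346 + 0 = 4346 J.

W_total ≈ 4350 J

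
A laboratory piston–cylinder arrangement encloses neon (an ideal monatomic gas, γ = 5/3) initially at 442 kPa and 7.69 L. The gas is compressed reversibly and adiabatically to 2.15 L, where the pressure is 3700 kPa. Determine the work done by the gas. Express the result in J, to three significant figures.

Adiabatic: W = (P₁V₁ − P₂V₂)/(γ − 1) with γ = 5/3.
P₁V₁ = 3399 J, P₂V₂ = 7955 J.
W = (3399 − 7955) / 0.6667 = -6834 J.

W ≈ -6830 J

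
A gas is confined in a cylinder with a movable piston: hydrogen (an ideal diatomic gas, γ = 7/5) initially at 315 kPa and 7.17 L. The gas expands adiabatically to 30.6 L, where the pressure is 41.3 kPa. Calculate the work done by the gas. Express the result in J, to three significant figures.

W ≈ 2490 J

Adiabatic: W = (P₁V₁ − P₂V₂)/(γ − 1) with γ = 7/5.
P₁V₁ = 2259 J, P₂V₂ = 1264 J.
W = (2259 − 1264) / 0.4 = 2487 J.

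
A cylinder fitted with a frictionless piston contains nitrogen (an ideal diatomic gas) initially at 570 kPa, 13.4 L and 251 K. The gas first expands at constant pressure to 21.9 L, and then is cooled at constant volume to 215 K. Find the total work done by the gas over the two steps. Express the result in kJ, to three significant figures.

Step 1 (isobaric): W = PΔV = (570 kPa)(21.9 − 13.4 L) = 4845 J.
Step 2 (isochoric): W = 0 (constant volume).
W_total = 4845 + 0 = 4845 J.

W_total ≈ 4.84 kJ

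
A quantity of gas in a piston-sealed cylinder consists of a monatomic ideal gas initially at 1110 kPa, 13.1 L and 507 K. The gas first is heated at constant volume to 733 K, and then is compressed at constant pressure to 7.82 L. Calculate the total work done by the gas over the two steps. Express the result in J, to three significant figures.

Step 1 (isochoric): W = 0 (constant volume).
After step 1: P = 1605 kPa (V unchanged).
Step 2 (isobaric): W = PΔV = (1605 kPa)(7.82 − 13.1 L) = -8473 J.
W_total = 0 − 8473 = -8473 J.

W_total ≈ -8470 J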